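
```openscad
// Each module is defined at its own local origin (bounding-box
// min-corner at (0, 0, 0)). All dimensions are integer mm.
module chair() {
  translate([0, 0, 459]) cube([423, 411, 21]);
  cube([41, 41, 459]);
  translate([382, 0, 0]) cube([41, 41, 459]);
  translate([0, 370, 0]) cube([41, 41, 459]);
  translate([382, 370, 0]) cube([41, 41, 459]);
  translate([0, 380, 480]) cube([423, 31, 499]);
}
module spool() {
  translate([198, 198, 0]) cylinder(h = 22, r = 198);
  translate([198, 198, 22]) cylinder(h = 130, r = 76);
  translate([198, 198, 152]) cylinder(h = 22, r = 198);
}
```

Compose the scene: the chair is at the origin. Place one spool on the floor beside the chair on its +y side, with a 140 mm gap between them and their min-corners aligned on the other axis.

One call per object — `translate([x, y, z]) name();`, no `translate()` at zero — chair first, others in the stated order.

chair();
translate([0, 551, 0]) spool();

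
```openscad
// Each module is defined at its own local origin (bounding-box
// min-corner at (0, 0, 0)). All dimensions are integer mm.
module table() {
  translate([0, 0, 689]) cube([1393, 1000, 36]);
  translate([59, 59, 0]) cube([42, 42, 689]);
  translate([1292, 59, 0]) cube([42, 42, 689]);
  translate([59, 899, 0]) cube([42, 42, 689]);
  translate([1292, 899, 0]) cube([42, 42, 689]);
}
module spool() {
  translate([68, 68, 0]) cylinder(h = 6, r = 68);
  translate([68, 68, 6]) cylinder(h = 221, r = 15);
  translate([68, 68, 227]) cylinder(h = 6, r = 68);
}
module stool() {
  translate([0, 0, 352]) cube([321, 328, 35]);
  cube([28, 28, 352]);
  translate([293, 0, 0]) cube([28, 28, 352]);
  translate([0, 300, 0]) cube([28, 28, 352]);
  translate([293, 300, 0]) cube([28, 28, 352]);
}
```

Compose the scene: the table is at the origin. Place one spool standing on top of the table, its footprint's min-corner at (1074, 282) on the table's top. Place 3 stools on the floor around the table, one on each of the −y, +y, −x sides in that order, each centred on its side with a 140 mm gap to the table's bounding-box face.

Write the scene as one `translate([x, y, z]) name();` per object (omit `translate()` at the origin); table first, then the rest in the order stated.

table();
translate([1074, 282, 725]) spool();
translate([536, -468, 0]) stool();
translate([536, 1140, 0]) stool();
translate([-461, 336, 0]) stool();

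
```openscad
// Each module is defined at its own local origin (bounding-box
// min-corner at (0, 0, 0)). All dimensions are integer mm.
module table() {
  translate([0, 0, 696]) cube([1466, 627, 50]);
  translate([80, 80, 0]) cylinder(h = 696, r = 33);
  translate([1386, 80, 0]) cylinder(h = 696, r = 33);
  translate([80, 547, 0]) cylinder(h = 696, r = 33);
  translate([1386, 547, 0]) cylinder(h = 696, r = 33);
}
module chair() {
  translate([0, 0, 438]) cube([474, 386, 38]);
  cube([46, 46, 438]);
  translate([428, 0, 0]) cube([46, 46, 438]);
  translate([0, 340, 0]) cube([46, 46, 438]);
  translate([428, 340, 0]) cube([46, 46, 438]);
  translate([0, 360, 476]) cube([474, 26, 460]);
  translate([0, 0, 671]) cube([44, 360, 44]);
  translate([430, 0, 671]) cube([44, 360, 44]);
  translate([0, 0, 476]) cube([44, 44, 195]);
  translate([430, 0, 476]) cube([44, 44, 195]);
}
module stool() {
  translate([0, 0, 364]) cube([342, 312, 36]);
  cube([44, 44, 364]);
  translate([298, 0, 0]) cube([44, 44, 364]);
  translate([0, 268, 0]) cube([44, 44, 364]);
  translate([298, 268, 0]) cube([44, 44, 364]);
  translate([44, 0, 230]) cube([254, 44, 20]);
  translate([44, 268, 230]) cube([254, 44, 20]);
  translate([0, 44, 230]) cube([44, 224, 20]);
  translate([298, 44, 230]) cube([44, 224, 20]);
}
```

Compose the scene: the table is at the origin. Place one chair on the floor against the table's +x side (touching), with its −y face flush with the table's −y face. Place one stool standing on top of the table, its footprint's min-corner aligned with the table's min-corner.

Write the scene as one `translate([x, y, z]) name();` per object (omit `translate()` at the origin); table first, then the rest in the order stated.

table();
translate([1466, 0, 0]) chair();
translate([0, 0, 746]) stool();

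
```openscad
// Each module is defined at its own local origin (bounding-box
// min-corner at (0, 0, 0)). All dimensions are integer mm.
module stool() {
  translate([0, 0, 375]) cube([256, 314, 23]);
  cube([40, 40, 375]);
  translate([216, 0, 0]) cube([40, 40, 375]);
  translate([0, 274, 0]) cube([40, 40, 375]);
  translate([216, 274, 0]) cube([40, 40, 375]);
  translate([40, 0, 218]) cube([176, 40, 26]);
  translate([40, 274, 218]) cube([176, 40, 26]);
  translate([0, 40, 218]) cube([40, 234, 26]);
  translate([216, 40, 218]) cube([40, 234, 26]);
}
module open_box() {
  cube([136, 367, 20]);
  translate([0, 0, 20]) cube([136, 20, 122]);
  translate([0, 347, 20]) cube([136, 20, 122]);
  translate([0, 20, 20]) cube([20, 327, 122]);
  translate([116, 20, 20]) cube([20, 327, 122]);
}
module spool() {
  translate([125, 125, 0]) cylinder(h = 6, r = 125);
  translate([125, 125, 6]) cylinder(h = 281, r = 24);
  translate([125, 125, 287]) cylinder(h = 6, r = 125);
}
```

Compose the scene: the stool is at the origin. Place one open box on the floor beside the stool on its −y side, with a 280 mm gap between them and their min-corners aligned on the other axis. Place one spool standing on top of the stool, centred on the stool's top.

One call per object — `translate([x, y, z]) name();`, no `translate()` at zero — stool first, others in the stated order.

stool();
translate([0, -647, 0]) open_box();
translate([3, 32, 398]) spool();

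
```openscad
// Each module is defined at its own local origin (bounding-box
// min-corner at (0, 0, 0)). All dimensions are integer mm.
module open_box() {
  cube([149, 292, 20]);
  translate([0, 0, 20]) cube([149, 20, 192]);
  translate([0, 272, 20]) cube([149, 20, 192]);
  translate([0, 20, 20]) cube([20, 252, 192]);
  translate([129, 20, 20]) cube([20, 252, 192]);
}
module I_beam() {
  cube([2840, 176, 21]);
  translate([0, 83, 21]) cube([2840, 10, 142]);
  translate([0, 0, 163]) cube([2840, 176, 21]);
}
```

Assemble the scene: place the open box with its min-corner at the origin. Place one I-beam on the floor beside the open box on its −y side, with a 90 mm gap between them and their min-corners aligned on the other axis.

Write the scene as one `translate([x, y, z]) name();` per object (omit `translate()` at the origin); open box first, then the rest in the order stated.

open_box();
translate([0, -266, 0]) I_beam();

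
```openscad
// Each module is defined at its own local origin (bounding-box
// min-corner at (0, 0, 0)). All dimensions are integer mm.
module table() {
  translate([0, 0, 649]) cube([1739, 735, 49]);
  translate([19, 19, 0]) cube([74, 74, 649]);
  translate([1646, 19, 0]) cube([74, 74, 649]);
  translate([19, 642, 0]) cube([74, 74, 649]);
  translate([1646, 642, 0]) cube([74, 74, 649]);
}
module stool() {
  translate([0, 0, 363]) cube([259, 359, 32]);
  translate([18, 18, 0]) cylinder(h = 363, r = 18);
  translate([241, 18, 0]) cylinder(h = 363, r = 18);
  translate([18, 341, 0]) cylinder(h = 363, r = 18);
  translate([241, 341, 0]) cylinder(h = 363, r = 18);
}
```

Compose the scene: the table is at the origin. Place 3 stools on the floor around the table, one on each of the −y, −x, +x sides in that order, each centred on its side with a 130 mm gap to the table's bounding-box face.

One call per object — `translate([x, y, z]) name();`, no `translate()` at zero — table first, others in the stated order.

table();
translate([740, -489, 0]) stool();
translate([-389, 188, 0]) stool();
translate([1869, 188, 0]) stool();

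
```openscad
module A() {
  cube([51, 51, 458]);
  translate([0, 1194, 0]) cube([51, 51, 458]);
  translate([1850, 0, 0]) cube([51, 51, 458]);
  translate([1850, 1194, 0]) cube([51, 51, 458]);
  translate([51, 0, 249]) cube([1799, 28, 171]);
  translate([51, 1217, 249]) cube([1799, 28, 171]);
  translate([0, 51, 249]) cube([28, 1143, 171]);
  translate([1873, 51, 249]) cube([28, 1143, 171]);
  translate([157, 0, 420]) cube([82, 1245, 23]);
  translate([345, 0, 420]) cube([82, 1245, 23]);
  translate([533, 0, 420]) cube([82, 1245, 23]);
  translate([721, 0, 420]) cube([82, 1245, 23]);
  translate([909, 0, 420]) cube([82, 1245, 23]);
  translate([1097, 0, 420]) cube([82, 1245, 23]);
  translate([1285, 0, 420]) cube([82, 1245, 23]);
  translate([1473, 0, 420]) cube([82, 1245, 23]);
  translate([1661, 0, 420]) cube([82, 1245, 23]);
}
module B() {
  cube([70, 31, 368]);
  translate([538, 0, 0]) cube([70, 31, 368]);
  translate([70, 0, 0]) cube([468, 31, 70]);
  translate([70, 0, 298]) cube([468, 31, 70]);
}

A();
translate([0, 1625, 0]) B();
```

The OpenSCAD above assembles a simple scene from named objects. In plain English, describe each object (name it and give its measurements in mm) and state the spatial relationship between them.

A is a bed frame 1901 mm long (x) by 1245 mm wide (y). Four 51×51 mm corner posts, 458 mm tall, at the corners of the footprint. Four rails of 28 mm thickness and 171 mm height run between adjacent posts with their undersides at z = 249 mm, their outer faces flush with the outside of the frame (the two x-running rails run between the posts' inner faces; the two y-running rails run between the posts' inner faces). 9 slats, each 82 mm wide (x) and 23 mm thick, lie across the top of the two x-running rails, running the full 1245 mm width of the frame in y; the slats are evenly spaced along x between the inner faces of the end posts with equal gaps (rounded down to the nearest mm) at the −x end and between each pair — any rounding remainder accumulates at the +x end.

B is a rectangular picture frame lying in the x–z plane (depth along y). The opening is 468 mm wide (x) by 228 mm tall (z), surrounded by a border 70 mm wide on all four sides. The frame is 31 mm deep and is made of two full-height vertical stiles with two horizontal rails fitted between them.

The picture frame is on the floor beside the bed frame on its +y side.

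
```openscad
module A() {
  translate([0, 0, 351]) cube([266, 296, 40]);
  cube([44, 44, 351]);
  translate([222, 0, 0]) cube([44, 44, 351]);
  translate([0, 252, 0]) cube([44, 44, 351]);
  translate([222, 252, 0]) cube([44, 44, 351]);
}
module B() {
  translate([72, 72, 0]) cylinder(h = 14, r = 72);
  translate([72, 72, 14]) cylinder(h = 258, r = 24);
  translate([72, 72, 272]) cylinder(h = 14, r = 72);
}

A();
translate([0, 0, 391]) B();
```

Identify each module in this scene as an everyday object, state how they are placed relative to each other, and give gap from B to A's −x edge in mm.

A is a stool. B is a spool. The spool is on top of the stool. The gap from the spool to the stool's −x edge is 0 mm.

The spool's min-x is at 0; the stool's min-x is 0; gap = 0 mm.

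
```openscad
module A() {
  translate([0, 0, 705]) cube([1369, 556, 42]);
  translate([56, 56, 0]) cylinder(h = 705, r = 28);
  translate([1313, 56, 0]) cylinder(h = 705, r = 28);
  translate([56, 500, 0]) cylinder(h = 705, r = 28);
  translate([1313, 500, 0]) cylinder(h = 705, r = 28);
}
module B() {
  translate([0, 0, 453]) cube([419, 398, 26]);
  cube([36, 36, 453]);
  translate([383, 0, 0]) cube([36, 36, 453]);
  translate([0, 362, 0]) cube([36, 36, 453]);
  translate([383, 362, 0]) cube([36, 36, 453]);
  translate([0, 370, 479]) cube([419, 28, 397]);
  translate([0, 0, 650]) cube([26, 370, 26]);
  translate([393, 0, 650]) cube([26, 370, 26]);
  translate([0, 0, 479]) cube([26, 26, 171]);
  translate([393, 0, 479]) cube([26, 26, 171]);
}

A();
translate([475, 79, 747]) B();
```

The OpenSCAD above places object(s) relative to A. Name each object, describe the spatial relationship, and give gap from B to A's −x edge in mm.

The chair's min-x is at 475; the table's min-x is 0; gap = 475 mm.

A is a table. B is a chair. The chair is on top of the table, centred. The gap from the chair to the table's −x edge is 475 mm.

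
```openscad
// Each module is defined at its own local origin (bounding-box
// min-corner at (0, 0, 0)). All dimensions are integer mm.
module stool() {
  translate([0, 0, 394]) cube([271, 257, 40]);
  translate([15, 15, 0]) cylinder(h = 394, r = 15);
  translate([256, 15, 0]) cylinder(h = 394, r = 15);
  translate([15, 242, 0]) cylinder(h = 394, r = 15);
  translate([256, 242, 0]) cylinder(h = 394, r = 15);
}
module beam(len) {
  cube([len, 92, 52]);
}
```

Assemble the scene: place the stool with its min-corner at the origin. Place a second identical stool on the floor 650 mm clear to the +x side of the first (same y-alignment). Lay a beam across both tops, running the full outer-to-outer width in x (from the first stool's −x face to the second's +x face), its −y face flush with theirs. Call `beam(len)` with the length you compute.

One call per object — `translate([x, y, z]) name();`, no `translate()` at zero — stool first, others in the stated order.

stool();
translate([921, 0, 0]) stool();
translate([0, 0, 434]) beam(1192);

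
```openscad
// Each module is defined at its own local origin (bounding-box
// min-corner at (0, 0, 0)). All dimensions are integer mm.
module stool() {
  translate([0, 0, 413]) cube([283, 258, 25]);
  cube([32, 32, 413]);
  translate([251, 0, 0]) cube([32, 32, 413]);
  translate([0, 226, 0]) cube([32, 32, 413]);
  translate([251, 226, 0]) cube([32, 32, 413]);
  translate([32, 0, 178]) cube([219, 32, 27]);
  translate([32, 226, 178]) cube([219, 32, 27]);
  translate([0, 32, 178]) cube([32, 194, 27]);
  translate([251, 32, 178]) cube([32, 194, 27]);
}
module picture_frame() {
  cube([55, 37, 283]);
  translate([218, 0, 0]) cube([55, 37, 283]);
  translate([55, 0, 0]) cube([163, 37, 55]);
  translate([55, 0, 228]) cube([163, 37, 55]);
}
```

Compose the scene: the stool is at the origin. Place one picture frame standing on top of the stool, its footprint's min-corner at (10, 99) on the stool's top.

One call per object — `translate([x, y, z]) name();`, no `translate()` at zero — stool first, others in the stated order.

stool();
translate([10, 99, 438]) picture_frame();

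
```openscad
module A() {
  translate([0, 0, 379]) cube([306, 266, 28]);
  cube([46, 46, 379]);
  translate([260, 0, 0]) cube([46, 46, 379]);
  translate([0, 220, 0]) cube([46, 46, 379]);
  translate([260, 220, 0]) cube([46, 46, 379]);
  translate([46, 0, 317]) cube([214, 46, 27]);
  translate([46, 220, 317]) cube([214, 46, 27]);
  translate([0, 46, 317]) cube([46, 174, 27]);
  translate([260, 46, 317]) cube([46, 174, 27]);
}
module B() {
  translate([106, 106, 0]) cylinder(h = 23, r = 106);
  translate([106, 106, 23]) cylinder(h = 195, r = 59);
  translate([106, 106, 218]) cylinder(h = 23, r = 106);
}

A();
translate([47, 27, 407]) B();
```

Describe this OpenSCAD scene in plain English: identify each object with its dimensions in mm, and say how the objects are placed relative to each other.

A is a simple wooden stool: a rectangular seat 306 mm (x) by 266 mm (y), 28 mm thick, top face at z = 407 mm, on four square legs, each 46×46 mm in cross-section. The legs rest on z = 0, each flush with a corner of the seat. Four stretchers, 46 mm wide and 27 mm tall, connect adjacent legs with their undersides at z = 317 mm, each running between the inner faces of the legs it joins and aligned with the legs' outer faces on the other axis.

B is a spool: two coaxial disc flanges of radius 106 mm and thickness 23 mm, joined by a core cylinder of radius 59 mm and height 195 mm. The lower flange rests on z = 0 and the three cylinders share a vertical axis.

The spool is on top of the stool, centred.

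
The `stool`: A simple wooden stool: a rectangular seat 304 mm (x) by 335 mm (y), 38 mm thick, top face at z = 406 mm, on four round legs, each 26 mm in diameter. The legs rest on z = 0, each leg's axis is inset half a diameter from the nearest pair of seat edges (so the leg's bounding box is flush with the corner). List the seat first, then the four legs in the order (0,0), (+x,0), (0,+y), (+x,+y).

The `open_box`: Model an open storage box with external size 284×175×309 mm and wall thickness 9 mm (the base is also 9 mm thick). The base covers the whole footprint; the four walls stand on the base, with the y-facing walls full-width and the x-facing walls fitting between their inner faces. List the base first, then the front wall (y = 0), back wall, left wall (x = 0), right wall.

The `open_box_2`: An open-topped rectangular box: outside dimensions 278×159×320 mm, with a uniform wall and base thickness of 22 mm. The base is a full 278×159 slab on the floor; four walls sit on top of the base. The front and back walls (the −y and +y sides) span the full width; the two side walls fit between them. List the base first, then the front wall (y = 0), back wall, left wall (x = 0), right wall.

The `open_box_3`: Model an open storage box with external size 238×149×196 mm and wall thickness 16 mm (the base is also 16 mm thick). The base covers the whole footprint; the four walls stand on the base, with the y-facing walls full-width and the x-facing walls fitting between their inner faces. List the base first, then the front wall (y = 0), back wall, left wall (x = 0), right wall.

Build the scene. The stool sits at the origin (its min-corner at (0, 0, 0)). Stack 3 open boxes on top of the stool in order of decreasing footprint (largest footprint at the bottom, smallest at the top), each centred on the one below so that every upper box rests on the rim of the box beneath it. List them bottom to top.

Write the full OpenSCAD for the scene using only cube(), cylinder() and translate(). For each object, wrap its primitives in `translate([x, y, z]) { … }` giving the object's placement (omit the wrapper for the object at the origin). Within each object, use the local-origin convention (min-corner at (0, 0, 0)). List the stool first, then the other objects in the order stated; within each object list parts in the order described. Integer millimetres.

translate([0, 0, 368]) cube([304, 335, 38]);
translate([13, 13, 0]) cylinder(h = 368, r = 13);
translate([291, 13, 0]) cylinder(h = 368, r = 13);
translate([13, 322, 0]) cylinder(h = 368, r = 13);
translate([291, 322, 0]) cylinder(h = 368, r = 13);
translate([10, 80, 406]) {
  cube([284, 175, 9]);
  translate([0, 0, 9]) cube([284, 9, 300]);
  translate([0, 166, 9]) cube([284, 9, 300]);
  translate([0, 9, 9]) cube([9, 157, 300]);
  translate([275, 9, 9]) cube([9, 157, 300]);
}
translate([13, 88, 715]) {
  cube([278, 159, 22]);
  translate([0, 0, 22]) cube([278, 22, 298]);
  translate([0, 137, 22]) cube([278, 22, 298]);
  translate([0, 22, 22]) cube([22, 115, 298]);
  translate([256, 22, 22]) cube([22, 115, 298]);
}
translate([33, 93, 1035]) {
  cube([238, 149, 16]);
  translate([0, 0, 16]) cube([238, 16, 180]);
  translate([0, 133, 16]) cube([238, 16, 180]);
  translate([0, 16, 16]) cube([16, 117, 180]);
  translate([222, 16, 16]) cube([16, 117, 180]);
}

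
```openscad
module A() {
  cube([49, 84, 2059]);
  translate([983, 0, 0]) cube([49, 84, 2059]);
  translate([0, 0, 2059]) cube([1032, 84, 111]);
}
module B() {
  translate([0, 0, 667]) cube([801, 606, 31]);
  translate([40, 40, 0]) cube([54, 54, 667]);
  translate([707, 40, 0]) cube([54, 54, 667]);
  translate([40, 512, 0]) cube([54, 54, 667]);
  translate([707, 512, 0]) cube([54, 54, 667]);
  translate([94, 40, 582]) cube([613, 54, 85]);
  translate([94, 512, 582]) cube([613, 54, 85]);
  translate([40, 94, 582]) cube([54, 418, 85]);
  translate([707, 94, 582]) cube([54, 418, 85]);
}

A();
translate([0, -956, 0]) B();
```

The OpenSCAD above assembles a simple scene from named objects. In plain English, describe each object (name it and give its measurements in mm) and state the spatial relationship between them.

A is a door frame. The clear opening is 934 mm wide and 2059 mm high. Two 49 mm wide jambs, 84 mm deep, stand either side of the opening from the floor to the top of the opening. A 111 mm thick head sits across the top of both jambs, spanning the full outside width of the frame.

B is a rectangular dining table. The top is 801×606×31 mm with its upper surface at z = 698 mm. It stands on four 54×54 mm square legs, each inset 40 mm from the nearest pair of top edges, running from the floor to the underside of the top. Four apron rails, 54 mm thick and 85 mm tall, run between adjacent legs with their top edges flush with the underside of the top and their outer faces flush with the legs' outer faces.

The table is on the floor beside the door frame on its −y side.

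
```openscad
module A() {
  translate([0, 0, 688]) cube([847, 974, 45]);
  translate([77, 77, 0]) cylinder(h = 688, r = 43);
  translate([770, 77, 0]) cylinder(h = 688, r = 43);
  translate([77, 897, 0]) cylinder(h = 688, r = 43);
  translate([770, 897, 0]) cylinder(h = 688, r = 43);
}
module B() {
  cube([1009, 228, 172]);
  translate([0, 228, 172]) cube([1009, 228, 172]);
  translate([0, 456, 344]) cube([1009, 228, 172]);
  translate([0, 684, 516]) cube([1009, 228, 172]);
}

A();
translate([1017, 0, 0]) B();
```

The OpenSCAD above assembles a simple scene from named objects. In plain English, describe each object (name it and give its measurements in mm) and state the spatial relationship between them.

A is a table with a 847×974 mm rectangular top, 45 mm thick, top surface at z = 733 mm, supported by four round legs of 86 mm diameter, each leg's bounding box inset 34 mm from the nearest pair of top edges, running from the floor.

B is a run of 4 identical solid stair steps. Each tread is 1009×228 mm and each step block is 172 mm high. Step 1 rests on the floor; step k is offset from step 1 by (k−1)×228 mm in y and (k−1)×172 mm in z.

The staircase is on the floor beside the table on its +x side.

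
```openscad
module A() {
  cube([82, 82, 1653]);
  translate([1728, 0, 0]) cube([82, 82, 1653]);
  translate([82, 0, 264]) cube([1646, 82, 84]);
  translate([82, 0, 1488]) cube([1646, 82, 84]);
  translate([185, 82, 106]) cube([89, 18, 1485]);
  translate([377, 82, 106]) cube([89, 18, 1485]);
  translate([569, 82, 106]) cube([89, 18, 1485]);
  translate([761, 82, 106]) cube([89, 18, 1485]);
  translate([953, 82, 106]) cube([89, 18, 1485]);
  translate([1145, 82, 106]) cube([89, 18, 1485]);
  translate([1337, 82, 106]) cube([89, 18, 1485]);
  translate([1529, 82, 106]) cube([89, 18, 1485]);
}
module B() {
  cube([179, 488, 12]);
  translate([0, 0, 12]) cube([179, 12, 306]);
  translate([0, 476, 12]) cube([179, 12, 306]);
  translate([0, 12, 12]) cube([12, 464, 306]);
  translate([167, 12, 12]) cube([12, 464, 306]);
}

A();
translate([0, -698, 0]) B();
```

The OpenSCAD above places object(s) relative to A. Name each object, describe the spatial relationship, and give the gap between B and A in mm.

The open box's nearest face is 210 mm from the fence section's −y face.

A is a fence section. B is an open box. The open box is on the floor beside the fence section on its −y side. The gap between the open box and the fence section is 210 mm.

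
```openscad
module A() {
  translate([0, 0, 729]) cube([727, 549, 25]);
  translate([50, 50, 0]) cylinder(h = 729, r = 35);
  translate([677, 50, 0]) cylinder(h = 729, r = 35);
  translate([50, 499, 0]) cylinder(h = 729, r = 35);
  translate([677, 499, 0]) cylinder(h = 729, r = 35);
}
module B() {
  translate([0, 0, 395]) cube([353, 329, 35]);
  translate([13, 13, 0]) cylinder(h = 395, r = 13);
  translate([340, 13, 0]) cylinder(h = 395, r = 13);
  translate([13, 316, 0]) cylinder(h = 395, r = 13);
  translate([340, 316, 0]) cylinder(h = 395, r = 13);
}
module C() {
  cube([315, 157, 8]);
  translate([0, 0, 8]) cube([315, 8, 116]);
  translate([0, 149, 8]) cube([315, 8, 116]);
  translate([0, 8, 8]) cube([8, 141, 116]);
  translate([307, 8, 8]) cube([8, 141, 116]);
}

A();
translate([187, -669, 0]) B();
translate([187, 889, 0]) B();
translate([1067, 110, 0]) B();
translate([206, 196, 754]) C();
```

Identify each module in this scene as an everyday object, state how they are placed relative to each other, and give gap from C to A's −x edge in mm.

The open box's min-x is at 206; the table's min-x is 0; gap = 206 mm.

A is a table. B is a stool. C is an open box. Three stools sit around the table at the −y, +y, +x sides. The open box is on top of the table, centred. The gap from the open box to the table's −x edge is 206 mm.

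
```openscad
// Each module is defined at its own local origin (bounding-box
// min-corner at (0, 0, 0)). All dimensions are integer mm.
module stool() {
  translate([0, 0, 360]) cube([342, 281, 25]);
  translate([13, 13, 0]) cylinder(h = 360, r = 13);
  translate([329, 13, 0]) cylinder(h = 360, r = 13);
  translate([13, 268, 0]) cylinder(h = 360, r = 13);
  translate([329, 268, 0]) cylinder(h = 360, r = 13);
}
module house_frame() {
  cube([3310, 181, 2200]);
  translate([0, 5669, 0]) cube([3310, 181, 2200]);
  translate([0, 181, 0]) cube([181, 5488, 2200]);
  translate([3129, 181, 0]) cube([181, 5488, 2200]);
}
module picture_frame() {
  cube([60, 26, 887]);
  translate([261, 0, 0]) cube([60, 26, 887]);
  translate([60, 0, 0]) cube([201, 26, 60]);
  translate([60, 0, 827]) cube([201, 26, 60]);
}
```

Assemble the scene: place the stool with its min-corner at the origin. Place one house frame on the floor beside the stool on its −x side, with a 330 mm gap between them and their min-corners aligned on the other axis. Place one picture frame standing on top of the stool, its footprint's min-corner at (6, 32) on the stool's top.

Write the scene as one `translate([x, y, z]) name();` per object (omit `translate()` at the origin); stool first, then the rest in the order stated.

stool();
translate([-3640, 0, 0]) house_frame();
translate([6, 32, 385]) picture_frame();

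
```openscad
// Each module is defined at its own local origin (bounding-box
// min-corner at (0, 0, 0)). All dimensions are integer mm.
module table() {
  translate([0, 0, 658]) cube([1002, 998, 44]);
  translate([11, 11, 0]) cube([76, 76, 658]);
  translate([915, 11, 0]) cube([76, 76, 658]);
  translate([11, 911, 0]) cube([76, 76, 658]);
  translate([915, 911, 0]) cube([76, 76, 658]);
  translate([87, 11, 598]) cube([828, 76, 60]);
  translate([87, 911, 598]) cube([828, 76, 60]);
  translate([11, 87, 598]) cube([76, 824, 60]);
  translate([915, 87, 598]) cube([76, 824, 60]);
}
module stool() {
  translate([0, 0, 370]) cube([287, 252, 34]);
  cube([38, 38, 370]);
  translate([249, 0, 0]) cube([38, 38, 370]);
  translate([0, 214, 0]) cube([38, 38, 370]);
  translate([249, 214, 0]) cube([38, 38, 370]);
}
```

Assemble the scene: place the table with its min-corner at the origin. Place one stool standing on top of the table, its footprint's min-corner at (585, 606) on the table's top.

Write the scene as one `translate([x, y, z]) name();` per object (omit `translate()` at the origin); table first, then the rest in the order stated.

table();
translate([585, 606, 702]) stool();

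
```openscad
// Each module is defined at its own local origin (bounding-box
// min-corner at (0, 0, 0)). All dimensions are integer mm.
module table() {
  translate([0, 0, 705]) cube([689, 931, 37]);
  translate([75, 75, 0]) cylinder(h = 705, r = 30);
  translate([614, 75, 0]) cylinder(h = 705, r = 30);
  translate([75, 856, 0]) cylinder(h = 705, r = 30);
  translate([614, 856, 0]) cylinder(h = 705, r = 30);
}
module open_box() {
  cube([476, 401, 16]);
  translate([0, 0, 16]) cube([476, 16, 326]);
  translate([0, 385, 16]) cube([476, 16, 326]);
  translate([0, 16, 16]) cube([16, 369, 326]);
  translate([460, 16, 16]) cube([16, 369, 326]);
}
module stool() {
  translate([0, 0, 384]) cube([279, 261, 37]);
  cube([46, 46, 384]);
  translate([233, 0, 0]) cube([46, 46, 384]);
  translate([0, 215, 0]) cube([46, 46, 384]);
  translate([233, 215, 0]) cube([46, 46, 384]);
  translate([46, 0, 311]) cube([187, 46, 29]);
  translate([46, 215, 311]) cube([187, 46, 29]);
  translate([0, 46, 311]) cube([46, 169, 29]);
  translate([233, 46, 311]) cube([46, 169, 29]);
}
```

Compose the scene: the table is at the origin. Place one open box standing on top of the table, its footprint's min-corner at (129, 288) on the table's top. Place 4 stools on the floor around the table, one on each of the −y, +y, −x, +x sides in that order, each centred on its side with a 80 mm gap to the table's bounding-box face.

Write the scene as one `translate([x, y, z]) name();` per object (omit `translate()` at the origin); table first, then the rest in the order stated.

table();
translate([129, 288, 742]) open_box();
translate([205, -341, 0]) stool();
translate([205, 1011, 0]) stool();
translate([-359, 335, 0]) stool();
translate([769, 335, 0]) stool();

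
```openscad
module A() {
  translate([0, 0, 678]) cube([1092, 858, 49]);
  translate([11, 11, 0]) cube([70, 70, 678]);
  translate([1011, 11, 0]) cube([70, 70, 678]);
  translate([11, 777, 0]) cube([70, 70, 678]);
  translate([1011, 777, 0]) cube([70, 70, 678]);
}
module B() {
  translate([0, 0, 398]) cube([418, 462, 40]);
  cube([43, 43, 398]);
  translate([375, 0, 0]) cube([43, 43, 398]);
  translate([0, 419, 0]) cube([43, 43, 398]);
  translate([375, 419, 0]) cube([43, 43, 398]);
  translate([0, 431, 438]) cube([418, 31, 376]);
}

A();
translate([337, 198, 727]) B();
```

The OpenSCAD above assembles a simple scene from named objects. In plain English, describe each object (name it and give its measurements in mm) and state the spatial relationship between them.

A is a rectangular dining table. The top is 1092×858×49 mm with its upper surface at z = 727 mm. It stands on four 70×70 mm square legs, each inset 11 mm from the nearest pair of top edges, running from the floor to the underside of the top.

B is a chair: 418×462 mm seat, 40 mm thick, top at z = 438 mm, on four 43 mm square corner legs flush with the seat edges. A 31 mm thick backrest slab spans the full seat width, extending 376 mm above the seat top, its back face flush with the seat's +y edge.

The chair is on top of the table, centred.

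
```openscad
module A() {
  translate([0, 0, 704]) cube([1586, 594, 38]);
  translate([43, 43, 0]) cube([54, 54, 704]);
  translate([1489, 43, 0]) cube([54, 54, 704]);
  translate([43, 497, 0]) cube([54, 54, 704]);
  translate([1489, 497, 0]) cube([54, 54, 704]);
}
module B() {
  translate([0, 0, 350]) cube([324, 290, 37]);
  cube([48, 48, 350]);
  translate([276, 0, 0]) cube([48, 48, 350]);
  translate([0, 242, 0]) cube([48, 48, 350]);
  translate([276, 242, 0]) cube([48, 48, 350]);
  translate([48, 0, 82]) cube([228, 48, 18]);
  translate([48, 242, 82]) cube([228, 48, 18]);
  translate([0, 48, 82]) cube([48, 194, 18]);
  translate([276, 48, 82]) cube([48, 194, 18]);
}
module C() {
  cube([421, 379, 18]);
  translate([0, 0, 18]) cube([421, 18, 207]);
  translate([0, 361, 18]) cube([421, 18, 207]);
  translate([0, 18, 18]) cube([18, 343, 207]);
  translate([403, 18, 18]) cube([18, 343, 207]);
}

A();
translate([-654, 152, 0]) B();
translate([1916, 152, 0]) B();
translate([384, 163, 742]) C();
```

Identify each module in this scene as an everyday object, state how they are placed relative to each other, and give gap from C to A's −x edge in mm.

The open box's min-x is at 384; the table's min-x is 0; gap = 384 mm.

A is a table. B is a stool. C is an open box. Two stools sit around the table at the −x, +x sides. The open box is on top of the table. The gap from the open box to the table's −x edge is 384 mm.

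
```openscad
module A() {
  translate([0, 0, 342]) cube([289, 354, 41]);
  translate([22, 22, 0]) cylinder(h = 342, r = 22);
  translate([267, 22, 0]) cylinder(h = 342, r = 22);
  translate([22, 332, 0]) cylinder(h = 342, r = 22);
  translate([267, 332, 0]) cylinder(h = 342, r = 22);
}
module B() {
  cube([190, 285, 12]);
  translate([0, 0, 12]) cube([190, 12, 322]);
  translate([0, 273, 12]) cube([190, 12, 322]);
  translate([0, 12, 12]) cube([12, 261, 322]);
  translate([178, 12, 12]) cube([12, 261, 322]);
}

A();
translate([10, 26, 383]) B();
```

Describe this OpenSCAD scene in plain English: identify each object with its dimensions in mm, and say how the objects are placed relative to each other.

A is a four-legged stool. The seat is a 289×354×41 mm slab whose top surface is at z = 383 mm; four round legs, each 44 mm in diameter, run from the floor (z = 0) to the underside of the seat, each leg's axis is inset half a diameter from the nearest pair of seat edges (so the leg's bounding box is flush with the corner).

B is an open-topped rectangular box: outside dimensions 190×285×334 mm, with a uniform wall and base thickness of 12 mm. The base is a full 190×285 slab on the floor; four walls sit on top of the base. The front and back walls (the −y and +y sides) span the full width; the two side walls fit between them.

The open box is on top of the stool.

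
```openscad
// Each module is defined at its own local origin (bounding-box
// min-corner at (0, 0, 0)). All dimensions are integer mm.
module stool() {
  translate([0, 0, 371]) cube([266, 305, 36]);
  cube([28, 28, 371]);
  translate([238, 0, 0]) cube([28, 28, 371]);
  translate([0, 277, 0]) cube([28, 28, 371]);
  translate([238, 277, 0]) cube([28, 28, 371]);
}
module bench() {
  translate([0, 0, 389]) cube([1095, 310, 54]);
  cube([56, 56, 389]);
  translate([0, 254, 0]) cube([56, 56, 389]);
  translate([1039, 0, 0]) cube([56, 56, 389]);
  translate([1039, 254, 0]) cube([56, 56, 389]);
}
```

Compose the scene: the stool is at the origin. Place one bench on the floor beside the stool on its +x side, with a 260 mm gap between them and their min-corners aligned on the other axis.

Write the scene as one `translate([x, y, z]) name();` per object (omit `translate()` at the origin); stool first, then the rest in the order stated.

stool();
translate([526, 0, 0]) bench();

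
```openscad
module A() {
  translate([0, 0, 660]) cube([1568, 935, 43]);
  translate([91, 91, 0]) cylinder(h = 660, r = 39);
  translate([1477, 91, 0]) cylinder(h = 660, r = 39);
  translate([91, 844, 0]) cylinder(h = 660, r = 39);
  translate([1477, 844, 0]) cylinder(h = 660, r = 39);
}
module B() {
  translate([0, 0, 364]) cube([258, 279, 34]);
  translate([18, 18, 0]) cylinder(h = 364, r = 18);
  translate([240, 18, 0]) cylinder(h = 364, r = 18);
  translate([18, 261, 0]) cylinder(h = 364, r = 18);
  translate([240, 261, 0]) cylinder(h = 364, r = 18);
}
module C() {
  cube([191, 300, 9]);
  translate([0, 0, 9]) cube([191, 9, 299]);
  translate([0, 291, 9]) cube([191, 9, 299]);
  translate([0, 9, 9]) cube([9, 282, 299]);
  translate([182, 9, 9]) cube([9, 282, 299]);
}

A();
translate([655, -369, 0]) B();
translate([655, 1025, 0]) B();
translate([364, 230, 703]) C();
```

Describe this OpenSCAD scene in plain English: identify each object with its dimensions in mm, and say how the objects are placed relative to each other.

A is a rectangular dining table. The top is 1568×935×43 mm with its upper surface at z = 703 mm. It stands on four round legs of 78 mm diameter, each leg's bounding box inset 52 mm from the nearest pair of top edges, running from the floor to the underside of the top.

B is a four-legged stool. The seat is 258×279 mm, 34 mm thick, top at z = 398 mm. It stands on four round legs, each 36 mm in diameter, from z = 0 to the seat underside, each leg's axis is inset half a diameter from the nearest pair of seat edges (so the leg's bounding box is flush with the corner).

C is an open storage box with external size 191×300×308 mm and wall thickness 9 mm (the base is also 9 mm thick). The base covers the whole footprint; the four walls stand on the base, with the y-facing walls full-width and the x-facing walls fitting between their inner faces.

Two stools sit around the table at the −y, +y sides. The open box is on top of the table.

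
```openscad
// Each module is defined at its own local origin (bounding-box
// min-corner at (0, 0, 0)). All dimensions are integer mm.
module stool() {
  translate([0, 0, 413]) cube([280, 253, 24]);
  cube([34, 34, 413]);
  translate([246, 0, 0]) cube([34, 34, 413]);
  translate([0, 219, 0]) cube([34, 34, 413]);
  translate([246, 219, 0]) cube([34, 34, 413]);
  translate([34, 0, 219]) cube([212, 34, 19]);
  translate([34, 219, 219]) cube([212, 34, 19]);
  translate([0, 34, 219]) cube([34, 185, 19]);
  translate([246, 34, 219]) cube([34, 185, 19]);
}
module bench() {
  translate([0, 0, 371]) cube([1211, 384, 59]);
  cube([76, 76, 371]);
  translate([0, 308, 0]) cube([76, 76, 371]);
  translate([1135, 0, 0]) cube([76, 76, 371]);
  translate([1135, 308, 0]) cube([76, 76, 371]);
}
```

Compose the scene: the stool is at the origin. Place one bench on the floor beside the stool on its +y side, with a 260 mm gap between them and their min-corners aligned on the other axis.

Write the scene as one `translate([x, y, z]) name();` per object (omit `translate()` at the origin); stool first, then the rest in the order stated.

stool();
translate([0, 513, 0]) bench();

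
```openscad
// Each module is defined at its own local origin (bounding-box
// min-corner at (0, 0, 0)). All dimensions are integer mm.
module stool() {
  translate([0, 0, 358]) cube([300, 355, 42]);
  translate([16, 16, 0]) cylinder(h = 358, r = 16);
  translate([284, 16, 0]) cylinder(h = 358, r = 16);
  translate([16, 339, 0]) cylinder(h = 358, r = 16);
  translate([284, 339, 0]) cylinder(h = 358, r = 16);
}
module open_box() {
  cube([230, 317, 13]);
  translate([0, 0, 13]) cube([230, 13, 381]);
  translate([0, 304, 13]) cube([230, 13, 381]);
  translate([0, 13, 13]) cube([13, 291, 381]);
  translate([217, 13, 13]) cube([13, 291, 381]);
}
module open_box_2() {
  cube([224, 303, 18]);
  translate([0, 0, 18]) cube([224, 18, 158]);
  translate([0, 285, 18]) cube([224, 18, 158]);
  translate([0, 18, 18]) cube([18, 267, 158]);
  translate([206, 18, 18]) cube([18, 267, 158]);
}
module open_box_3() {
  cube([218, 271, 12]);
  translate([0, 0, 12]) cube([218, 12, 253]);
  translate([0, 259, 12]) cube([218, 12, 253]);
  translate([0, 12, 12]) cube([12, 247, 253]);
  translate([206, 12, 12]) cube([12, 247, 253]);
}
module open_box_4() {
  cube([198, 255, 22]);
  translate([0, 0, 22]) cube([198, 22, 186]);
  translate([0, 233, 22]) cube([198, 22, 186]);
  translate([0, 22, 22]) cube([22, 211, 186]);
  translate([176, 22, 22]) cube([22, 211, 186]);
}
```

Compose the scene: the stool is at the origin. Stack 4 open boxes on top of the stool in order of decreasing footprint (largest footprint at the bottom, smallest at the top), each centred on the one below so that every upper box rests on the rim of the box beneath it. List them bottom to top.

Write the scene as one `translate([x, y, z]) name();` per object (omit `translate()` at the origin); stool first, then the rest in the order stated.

stool();
translate([35, 19, 400]) open_box();
translate([38, 26, 794]) open_box_2();
translate([41, 42, 970]) open_box_3();
translate([51, 50, 1235]) open_box_4();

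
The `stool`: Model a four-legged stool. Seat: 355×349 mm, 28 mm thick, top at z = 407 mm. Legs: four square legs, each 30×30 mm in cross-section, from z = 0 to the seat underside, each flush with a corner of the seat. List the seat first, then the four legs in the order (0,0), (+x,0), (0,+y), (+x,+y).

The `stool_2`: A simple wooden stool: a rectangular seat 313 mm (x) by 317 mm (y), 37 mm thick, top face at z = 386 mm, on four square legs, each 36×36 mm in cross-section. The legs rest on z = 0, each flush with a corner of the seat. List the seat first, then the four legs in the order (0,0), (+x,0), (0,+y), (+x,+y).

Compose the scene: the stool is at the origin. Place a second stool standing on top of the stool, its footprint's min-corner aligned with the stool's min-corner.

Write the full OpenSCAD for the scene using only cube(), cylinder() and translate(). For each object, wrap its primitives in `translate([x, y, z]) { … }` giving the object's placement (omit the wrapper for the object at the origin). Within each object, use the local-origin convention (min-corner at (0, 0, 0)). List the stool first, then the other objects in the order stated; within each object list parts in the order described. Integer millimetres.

translate([0, 0, 379]) cube([355, 349, 28]);
cube([30, 30, 379]);
translate([325, 0, 0]) cube([30, 30, 379]);
translate([0, 319, 0]) cube([30, 30, 379]);
translate([325, 319, 0]) cube([30, 30, 379]);
translate([0, 0, 407]) {
  translate([0, 0, 349]) cube([313, 317, 37]);
  cube([36, 36, 349]);
  translate([277, 0, 0]) cube([36, 36, 349]);
  translate([0, 281, 0]) cube([36, 36, 349]);
  translate([277, 281, 0]) cube([36, 36, 349]);
}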